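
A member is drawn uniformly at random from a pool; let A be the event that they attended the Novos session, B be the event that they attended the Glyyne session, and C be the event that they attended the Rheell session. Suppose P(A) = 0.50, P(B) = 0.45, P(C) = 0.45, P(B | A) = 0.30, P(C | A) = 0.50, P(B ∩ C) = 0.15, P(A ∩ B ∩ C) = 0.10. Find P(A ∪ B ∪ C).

P(A ∩ B) = P(A)·P(B|A) = 0.50 × 0.30 = 0.15
P(A ∩ C) = P(A)·P(C|A) = 0.50 × 0.50 = 0.25
P(A ∪ B ∪ C) = 0.50 + 0.45 + 0.45 − 0.15 − 0.25 − 0.15 + 0.10 = 0.95

0.95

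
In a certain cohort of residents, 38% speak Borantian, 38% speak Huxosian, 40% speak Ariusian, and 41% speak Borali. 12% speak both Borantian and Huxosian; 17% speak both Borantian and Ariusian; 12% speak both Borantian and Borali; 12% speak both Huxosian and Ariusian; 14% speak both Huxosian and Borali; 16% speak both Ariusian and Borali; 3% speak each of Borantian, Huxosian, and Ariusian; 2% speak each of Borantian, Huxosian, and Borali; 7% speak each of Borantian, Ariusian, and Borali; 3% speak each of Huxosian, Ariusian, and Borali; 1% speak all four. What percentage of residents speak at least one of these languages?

88%

By inclusion–exclusion:
P(≥1) = 38 + 38 + 40 + 41 − 12 − 17 − 12 − 12 − 14 − 16 + 3 + 2 + 7 + 3 − 1 = 88%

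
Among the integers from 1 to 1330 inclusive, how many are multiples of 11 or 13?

213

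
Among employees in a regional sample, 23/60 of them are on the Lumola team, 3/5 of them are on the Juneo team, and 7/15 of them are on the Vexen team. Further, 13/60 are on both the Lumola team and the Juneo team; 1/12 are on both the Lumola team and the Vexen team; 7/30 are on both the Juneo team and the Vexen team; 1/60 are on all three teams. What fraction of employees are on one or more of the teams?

14/15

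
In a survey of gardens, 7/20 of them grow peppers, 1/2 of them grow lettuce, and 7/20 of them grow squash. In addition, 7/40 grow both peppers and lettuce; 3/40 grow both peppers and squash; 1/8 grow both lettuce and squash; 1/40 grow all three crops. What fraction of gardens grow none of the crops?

P(at least one) = 7/20 + 1/2 + 7/20 − 7/40 − 3/40 − 1/8 + 1/40 = 17/20
P(none) = 1 − 17/20 = 3/20

3/20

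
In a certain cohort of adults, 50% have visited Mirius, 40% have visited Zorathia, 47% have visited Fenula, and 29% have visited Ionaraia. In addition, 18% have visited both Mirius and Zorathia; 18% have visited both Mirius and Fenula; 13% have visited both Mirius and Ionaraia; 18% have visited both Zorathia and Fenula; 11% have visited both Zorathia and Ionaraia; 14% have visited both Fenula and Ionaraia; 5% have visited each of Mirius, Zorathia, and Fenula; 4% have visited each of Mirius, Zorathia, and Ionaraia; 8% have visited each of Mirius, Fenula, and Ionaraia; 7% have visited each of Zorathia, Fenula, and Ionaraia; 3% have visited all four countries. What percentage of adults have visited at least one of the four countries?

95%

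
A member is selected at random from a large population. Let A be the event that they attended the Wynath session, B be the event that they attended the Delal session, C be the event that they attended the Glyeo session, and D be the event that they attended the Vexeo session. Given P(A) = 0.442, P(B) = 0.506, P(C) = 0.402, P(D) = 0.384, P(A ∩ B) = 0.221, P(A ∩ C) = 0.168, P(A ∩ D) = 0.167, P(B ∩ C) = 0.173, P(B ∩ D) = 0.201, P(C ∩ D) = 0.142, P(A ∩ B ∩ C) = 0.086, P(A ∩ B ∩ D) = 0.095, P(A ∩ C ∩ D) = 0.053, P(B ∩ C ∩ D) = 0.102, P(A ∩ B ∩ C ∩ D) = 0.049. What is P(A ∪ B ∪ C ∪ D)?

0.949

By inclusion-exclusion,
P(A ∪ B ∪ C ∪ D) = 0.442 + 0.506 + 0.402 + 0.384 − 0.221 − 0.168 − 0.167 − 0.173 − 0.201 − 0.142 + 0.086 + 0.095 + 0.053 + 0.102 − 0.049 = 0.949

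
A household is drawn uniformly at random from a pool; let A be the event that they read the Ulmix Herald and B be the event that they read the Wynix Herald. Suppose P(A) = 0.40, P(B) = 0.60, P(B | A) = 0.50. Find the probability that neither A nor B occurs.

P(A ∩ B) = P(A)·P(B|A) = 0.40 × 0.50 = 0.20
Inclusion–exclusion gives
P(A ∪ B) = 0.40 + 0.60 − 0.20 = 0.80
P(none) = 1 − 0.80 = 0.20

0.20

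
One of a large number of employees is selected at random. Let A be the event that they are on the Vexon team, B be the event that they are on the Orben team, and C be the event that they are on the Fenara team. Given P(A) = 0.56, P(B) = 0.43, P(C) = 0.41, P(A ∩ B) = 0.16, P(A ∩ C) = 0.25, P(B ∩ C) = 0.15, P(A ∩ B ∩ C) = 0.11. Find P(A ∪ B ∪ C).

0.95

P(A ∪ B ∪ C) = 0.56 + 0.43 + 0.41 − 0.16 − 0.25 − 0.15 + 0.11 = 0.95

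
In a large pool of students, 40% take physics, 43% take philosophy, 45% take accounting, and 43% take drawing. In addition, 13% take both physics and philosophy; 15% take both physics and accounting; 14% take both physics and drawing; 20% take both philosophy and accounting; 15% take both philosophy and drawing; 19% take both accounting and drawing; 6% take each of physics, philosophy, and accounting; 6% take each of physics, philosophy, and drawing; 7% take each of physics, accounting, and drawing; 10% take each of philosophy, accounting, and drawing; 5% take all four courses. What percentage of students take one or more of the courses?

By inclusion–exclusion:
P(union) = 40 + 43 + 45 + 43 − 13 − 15 − 14 − 20 − 15 − 19 + 6 + 6 + 7 + 10 − 5 = 99%

99%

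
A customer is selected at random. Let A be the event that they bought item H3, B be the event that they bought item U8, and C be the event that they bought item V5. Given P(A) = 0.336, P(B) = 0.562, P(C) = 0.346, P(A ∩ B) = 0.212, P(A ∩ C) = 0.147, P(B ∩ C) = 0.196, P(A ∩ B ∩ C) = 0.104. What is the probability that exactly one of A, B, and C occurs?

0.446

By inclusion–exclusion (exactly-one form):
P(exactly one) = 0.336 + 0.562 + 0.346 − 2·0.212 − 2·0.147 − 2·0.196 + 3·0.104 = 0.446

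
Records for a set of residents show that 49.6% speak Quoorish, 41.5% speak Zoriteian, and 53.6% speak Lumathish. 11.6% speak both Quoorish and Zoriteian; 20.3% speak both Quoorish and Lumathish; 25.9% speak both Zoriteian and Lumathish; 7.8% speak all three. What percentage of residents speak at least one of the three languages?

94.7%

P(union) = 49.6 + 41.5 + 53.6 − 11.6 − 20.3 − 25.9 + 7.8 = 94.7%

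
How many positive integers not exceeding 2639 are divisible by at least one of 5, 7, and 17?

935

Inclusion–exclusion gives
floor(2639/5) + floor(2639/7) + floor(2639/17) − floor(2639/35) − floor(2639/85) − floor(2639/119) + floor(2639/595) = 527 + 377 + 155 − 75 − 31 − 22 + 4 = 935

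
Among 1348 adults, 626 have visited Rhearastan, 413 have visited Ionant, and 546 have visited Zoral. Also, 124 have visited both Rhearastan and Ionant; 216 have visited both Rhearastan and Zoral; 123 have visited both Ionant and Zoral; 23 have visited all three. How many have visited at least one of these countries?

1145

Apply inclusion-exclusion:
|union| = 626 + 413 + 546 − 124 − 216 − 123 + 23 = 1145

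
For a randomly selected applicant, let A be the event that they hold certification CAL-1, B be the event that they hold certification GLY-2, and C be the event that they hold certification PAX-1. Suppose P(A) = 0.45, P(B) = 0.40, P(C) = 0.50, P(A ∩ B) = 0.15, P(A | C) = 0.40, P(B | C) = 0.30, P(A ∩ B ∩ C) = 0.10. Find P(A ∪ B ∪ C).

0.95

P(A ∩ C) = P(C)·P(A|C) = 0.50 × 0.40 = 0.20
P(B ∩ C) = P(C)·P(B|C) = 0.50 × 0.30 = 0.15
P(A ∪ B ∪ C) = 0.45 + 0.40 + 0.50 − 0.15 − 0.20 − 0.15 + 0.10 = 0.95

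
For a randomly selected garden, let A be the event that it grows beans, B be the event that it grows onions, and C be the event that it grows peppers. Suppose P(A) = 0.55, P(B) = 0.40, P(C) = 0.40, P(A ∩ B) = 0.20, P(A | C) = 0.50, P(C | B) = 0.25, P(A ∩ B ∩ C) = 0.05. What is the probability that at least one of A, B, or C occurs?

0.90

P(A ∩ C) = P(C)·P(A|C) = 0.40 × 0.50 = 0.20
P(B ∩ C) = P(B)·P(C|B) = 0.40 × 0.25 = 0.10
P(A ∪ B ∪ C) = 0.55 + 0.40 + 0.40 − 0.20 − 0.20 − 0.10 + 0.05 = 0.90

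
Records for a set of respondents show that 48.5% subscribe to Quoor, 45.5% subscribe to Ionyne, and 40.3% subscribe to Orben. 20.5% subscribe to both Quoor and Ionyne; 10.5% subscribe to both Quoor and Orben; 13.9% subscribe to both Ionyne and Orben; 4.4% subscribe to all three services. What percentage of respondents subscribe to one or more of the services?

By inclusion-exclusion,
P(union) = 48.5 + 45.5 + 40.3 − 20.5 − 10.5 − 13.9 + 4.4 = 93.8%

93.8%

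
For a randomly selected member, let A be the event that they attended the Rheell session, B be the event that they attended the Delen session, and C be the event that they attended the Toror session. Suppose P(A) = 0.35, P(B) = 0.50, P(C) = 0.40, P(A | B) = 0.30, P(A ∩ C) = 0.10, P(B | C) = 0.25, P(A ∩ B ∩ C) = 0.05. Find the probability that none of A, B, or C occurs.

0.05

P(A ∩ B) = P(B)·P(A|B) = 0.50 × 0.30 = 0.15
P(B ∩ C) = P(C)·P(B|C) = 0.40 × 0.25 = 0.10
Apply inclusion-exclusion:
P(A ∪ B ∪ C) = 0.35 + 0.50 + 0.40 − 0.15 − 0.10 − 0.10 + 0.05 = 0.95
P(none) = 1 − 0.95 = 0.05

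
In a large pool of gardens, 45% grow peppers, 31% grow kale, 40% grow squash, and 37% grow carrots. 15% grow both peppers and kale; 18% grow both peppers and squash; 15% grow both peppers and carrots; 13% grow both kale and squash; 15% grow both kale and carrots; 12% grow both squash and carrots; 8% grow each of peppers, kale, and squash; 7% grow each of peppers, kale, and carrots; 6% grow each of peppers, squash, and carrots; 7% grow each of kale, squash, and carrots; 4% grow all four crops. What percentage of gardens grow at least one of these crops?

89%

Inclusion–exclusion gives
P(union) = 45 + 31 + 40 + 37 − 15 − 18 − 15 − 13 − 15 − 12 + 8 + 7 + 6 + 7 − 4 = 89%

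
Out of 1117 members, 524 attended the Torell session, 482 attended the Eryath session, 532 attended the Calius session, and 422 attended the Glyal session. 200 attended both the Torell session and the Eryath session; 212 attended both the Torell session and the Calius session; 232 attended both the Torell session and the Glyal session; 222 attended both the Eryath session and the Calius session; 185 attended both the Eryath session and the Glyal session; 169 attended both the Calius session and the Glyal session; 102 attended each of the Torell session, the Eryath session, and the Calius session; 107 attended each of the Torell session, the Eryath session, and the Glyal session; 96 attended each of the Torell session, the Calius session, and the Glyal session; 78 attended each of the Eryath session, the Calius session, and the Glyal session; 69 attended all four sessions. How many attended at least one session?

|at least one| = 524 + 482 + 532 + 422 − 200 − 212 − 232 − 222 − 185 − 169 + 102 + 107 + 96 + 78 − 69 = 1054

1054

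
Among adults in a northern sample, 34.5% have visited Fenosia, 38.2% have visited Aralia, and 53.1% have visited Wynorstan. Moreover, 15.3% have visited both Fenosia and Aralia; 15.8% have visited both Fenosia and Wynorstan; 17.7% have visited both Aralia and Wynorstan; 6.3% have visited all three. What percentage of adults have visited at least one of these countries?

83.3%

By inclusion-exclusion,
P(at least one) = 34.5 + 38.2 + 53.1 − 15.3 − 15.8 − 17.7 + 6.3 = 83.3%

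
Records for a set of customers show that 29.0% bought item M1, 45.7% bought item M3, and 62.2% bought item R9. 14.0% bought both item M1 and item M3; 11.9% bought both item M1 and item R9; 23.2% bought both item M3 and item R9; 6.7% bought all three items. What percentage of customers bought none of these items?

Apply inclusion-exclusion:
P(union) = 29.0 + 45.7 + 62.2 − 14.0 − 11.9 − 23.2 + 6.7 = 94.5%
P(none) = 100% − 94.5% = 5.5%

5.5%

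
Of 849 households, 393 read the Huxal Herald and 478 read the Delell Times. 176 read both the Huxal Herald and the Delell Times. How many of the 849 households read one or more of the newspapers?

Inclusion–exclusion gives
|at least one| = 393 + 478 − 176 = 695

695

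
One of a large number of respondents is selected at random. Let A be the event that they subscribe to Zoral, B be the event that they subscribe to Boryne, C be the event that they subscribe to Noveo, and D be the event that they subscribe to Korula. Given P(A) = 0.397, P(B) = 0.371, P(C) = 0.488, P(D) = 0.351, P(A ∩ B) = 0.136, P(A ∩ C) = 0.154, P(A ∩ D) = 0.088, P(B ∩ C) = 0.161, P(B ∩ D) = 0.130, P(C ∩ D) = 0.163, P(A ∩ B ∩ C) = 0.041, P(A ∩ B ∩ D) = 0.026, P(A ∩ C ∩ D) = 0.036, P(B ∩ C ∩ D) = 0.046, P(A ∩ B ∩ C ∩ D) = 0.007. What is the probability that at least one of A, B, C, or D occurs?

0.917

P(A ∪ B ∪ C ∪ D) = 0.397 + 0.371 + 0.488 + 0.351 − 0.136 − 0.154 − 0.088 − 0.161 − 0.130 − 0.163 + 0.041 + 0.026 + 0.036 + 0.046 − 0.007 = 0.917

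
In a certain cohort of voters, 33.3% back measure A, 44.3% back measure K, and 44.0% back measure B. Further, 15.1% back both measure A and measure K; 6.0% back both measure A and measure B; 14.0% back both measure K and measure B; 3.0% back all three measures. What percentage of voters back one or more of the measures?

Using inclusion–exclusion:
P(≥1) = 33.3 + 44.3 + 44.0 − 15.1 − 6.0 − 14.0 + 3.0 = 89.5%

89.5%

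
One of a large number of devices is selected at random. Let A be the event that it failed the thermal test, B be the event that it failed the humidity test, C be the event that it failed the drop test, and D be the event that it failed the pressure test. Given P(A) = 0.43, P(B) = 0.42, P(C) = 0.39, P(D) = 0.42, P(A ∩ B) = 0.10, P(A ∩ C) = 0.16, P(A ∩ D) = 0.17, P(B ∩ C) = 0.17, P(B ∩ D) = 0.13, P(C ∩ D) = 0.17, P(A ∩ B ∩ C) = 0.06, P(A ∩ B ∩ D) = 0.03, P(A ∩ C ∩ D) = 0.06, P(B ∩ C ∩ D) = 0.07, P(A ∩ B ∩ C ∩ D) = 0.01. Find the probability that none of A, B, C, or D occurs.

P(A ∪ B ∪ C ∪ D) = 0.43 + 0.42 + 0.39 + 0.42 − 0.10 − 0.16 − 0.17 − 0.17 − 0.13 − 0.17 + 0.06 + 0.03 + 0.06 + 0.07 − 0.01 = 0.97
P(none) = 1 − 0.97 = 0.03

0.03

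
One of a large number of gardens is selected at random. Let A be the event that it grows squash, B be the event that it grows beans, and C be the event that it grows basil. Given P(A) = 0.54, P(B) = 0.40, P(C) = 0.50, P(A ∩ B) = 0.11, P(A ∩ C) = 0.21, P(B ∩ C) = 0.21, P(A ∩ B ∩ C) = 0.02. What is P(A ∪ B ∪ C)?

P(A ∪ B ∪ C) = 0.54 + 0.40 + 0.50 − 0.11 − 0.21 − 0.21 + 0.02 = 0.93

0.93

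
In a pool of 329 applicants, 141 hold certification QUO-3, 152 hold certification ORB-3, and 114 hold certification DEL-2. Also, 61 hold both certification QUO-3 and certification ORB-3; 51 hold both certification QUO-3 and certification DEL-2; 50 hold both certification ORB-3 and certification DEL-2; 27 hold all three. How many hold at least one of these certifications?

272

By inclusion–exclusion:
|union| = 141 + 152 + 114 − 61 − 51 − 50 + 27 = 272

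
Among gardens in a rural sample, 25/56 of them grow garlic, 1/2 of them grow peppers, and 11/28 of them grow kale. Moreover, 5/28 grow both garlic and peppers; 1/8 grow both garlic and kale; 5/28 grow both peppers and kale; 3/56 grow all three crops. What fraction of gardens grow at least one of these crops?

51/56

Using inclusion–exclusion:
P(union) = 25/56 + 1/2 + 11/28 − 5/28 − 1/8 − 5/28 + 3/56 = 51/56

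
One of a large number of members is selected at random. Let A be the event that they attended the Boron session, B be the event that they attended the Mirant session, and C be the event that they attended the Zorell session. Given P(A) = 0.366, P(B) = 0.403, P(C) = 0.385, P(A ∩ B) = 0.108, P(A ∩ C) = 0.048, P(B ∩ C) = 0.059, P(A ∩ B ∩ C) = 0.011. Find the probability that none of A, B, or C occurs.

Apply inclusion-exclusion:
P(A ∪ B ∪ C) = 0.366 + 0.403 + 0.385 − 0.108 − 0.048 − 0.059 + 0.011 = 0.950
P(none) = 1 − 0.950 = 0.050

0.050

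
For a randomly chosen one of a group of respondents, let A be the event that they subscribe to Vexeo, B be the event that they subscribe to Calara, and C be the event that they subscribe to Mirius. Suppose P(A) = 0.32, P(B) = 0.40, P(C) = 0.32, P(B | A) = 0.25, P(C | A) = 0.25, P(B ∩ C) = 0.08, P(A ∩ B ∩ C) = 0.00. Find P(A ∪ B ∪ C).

0.80

P(A ∩ B) = P(A)·P(B|A) = 0.32 × 0.25 = 0.08
P(A ∩ C) = P(A)·P(C|A) = 0.32 × 0.25 = 0.08
Apply inclusion-exclusion:
P(A ∪ B ∪ C) = 0.32 + 0.40 + 0.32 − 0.08 − 0.08 − 0.08 + 0.00 = 0.80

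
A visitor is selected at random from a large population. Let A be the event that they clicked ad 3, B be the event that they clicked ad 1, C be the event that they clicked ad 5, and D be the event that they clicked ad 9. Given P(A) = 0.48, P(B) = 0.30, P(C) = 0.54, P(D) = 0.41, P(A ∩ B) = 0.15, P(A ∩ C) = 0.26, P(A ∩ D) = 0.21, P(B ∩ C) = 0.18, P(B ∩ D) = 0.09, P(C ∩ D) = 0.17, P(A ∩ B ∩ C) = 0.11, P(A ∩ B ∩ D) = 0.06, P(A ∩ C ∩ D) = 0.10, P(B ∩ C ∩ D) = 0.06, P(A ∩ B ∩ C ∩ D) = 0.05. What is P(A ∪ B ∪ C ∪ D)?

0.95

By inclusion-exclusion,
P(A ∪ B ∪ C ∪ D) = 0.48 + 0.30 + 0.54 + 0.41 − 0.15 − 0.26 − 0.21 − 0.18 − 0.09 − 0.17 + 0.11 + 0.06 + 0.10 + 0.06 − 0.05 = 0.95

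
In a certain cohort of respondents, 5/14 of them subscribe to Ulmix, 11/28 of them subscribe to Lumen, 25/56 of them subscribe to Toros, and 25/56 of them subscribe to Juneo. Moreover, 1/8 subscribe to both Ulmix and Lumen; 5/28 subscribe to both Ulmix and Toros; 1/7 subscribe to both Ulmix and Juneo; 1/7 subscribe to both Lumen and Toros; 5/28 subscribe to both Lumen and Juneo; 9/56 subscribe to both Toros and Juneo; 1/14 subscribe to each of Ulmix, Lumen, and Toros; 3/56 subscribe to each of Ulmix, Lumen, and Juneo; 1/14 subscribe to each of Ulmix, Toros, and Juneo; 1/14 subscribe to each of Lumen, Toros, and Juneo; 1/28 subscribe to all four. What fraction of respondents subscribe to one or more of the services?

53/56

By inclusion-exclusion,
P(at least one) = 5/14 + 11/28 + 25/56 + 25/56 − 1/8 − 5/28 − 1/7 − 1/7 − 5/28 − 9/56 + 1/14 + 3/56 + 1/14 + 1/14 − 1/28 = 53/56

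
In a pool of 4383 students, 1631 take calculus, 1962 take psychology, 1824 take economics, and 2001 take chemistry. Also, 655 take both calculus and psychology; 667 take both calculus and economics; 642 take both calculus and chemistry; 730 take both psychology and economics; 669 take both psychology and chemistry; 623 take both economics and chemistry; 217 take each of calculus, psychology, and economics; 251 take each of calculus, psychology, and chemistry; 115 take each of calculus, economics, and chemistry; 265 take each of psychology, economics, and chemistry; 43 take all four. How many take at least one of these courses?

4237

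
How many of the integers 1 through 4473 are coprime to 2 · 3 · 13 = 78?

By inclusion–exclusion:
2236 + 1491 + 344 − 745 − 172 − 114 + 57 = 3097
4473 − 3097 = 1376

1376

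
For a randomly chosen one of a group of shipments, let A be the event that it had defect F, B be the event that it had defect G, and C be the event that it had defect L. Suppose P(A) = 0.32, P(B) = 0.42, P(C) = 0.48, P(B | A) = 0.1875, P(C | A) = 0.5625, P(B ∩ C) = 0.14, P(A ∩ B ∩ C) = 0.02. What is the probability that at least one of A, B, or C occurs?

0.86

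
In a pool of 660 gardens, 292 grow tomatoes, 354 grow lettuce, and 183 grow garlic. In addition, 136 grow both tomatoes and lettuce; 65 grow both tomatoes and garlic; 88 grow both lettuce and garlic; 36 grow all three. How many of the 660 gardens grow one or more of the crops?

576

Using inclusion–exclusion:
|union| = 292 + 354 + 183 − 136 − 65 − 88 + 36 = 576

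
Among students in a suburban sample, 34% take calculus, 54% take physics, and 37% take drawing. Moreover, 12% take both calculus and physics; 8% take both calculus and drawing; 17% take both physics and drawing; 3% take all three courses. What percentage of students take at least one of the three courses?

91%

Apply inclusion-exclusion:
P(at least one) = 34 + 54 + 37 − 12 − 8 − 17 + 3 = 91%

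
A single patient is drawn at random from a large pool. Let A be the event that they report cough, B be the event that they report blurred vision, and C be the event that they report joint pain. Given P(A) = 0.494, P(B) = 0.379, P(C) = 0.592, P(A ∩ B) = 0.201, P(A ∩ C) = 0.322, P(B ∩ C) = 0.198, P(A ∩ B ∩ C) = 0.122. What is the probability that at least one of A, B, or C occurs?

0.866

Using inclusion–exclusion:
P(A ∪ B ∪ C) = 0.494 + 0.379 + 0.592 − 0.201 − 0.322 − 0.198 + 0.122 = 0.866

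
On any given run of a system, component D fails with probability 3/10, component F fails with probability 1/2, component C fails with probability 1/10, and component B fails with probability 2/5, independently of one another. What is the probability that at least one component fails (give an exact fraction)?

811/1000

P(none) = (1 − 3/10) × (1 − 1/2) × (1 − 1/10) × (1 − 2/5) = 7/10 × 1/2 × 9/10 × 3/5 = 189/1000
P(at least one) = 1 − 189/1000 = 811/1000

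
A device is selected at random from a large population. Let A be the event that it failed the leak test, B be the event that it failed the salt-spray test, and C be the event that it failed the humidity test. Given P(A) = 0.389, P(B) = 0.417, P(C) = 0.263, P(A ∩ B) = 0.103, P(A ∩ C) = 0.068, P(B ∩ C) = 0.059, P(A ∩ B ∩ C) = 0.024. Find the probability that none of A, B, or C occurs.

P(A ∪ B ∪ C) = 0.389 + 0.417 + 0.263 − 0.103 − 0.068 − 0.059 + 0.024 = 0.863
P(none) = 1 − 0.863 = 0.137

0.137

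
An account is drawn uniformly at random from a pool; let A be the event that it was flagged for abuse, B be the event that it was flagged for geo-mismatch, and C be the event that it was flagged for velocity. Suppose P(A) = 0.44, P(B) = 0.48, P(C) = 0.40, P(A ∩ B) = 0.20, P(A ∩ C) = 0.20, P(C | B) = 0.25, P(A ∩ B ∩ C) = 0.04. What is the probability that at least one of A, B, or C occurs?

0.84

P(B ∩ C) = P(B)·P(C|B) = 0.48 × 0.25 = 0.12
P(A ∪ B ∪ C) = 0.44 + 0.48 + 0.40 − 0.20 − 0.20 − 0.12 + 0.04 = 0.84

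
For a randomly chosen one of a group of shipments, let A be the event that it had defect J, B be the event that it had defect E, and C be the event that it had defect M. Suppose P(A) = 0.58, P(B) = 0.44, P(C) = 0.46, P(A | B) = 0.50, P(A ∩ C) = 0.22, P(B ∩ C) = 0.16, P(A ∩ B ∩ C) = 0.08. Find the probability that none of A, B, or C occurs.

0.04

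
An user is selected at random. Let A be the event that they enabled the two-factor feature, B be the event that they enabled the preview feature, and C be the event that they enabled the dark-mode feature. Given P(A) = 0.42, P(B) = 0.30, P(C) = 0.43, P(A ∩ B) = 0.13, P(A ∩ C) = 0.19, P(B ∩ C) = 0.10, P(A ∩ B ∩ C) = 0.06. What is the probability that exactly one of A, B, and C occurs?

0.49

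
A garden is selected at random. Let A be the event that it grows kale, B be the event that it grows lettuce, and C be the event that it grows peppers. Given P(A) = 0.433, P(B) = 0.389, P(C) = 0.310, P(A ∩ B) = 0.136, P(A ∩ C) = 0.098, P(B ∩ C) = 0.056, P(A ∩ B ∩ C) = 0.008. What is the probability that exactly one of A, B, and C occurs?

0.576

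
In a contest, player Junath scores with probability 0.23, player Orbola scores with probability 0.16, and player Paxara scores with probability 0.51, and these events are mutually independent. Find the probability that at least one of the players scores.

0.683068

P(none) = (1 − 0.23) × (1 − 0.16) × (1 − 0.51) = 0.77 × 0.84 × 0.49 = 0.316932
P(at least one) = 1 − 0.316932 = 0.683068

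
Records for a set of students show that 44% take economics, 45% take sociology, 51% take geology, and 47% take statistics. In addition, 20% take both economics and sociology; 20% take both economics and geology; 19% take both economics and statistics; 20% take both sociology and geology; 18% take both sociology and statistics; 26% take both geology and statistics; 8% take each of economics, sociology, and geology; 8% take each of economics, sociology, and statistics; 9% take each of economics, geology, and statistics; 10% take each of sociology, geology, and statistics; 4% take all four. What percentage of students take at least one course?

95%

P(union) = 44 + 45 + 51 + 47 − 20 − 20 − 19 − 20 − 18 − 26 + 8 + 8 + 9 + 10 − 4 = 95%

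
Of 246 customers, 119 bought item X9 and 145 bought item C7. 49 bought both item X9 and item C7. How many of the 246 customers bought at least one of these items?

215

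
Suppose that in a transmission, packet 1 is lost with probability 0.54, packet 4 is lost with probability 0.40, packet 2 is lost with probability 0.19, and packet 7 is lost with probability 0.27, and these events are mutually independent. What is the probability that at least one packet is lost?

P(none) = (1 − 0.54) × (1 − 0.40) × (1 − 0.19) × (1 − 0.27) = 0.46 × 0.60 × 0.81 × 0.73 = 0.1631988
P(at least one) = 1 − 0.1631988 = 0.8368012

0.8368012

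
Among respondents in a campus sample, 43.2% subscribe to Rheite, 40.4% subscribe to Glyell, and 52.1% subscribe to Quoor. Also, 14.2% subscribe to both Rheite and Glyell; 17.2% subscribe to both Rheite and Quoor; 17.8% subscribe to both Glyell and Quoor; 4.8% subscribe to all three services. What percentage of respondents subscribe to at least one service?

91.3%

P(≥1) = 43.2 + 40.4 + 52.1 − 14.2 − 17.2 − 17.8 + 4.8 = 91.3%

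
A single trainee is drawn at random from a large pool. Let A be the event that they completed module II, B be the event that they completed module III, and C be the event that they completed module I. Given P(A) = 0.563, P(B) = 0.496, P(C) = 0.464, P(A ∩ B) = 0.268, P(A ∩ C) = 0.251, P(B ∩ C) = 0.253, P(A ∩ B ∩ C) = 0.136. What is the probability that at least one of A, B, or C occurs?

0.887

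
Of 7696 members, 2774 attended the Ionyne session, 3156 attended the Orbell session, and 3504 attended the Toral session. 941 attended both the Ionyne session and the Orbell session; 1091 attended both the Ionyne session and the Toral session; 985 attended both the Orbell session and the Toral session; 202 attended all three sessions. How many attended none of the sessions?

N(≥1) = 2774 + 3156 + 3504 − 941 − 1091 − 985 + 202 = 6619
None: 7696 − 6619 = 1077

1077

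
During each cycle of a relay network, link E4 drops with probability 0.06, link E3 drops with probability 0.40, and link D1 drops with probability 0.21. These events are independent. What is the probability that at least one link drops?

0.55444

P(none) = (1 − 0.06) × (1 − 0.40) × (1 − 0.21) = 0.94 × 0.60 × 0.79 = 0.44556
P(at least one) = 1 − 0.44556 = 0.55444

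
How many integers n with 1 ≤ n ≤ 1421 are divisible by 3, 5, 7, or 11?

831

floor(1421/3) + floor(1421/5) + floor(1421/7) + floor(1421/11) − floor(1421/15) − floor(1421/21) − floor(1421/33) − floor(1421/35) − floor(1421/55) − floor(1421/77) + floor(1421/105) + floor(1421/165) + floor(1421/231) + floor(1421/385) − floor(1421/1155) = 473 + 284 + 203 + 129 − 94 − 67 − 43 − 40 − 25 − 18 + 13 + 8 + 6 + 3 − 1 = 831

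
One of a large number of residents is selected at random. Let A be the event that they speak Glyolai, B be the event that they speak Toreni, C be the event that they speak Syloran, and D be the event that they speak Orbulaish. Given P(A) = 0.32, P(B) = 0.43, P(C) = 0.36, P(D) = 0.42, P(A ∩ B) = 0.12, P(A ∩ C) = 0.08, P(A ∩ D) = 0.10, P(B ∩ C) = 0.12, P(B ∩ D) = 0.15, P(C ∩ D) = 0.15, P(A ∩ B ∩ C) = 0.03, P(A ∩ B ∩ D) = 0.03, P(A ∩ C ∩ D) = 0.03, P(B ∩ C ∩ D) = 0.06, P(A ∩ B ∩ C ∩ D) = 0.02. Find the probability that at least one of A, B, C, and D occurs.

0.94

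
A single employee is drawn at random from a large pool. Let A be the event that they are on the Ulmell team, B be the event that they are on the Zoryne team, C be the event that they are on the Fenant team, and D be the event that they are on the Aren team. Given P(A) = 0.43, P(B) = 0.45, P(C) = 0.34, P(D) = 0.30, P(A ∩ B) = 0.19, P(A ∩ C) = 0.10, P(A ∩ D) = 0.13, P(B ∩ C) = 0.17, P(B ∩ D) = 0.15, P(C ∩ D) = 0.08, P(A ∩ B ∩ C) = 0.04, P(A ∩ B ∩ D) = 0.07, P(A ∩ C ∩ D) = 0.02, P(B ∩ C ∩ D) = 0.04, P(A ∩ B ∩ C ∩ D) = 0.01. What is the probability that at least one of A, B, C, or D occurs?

0.86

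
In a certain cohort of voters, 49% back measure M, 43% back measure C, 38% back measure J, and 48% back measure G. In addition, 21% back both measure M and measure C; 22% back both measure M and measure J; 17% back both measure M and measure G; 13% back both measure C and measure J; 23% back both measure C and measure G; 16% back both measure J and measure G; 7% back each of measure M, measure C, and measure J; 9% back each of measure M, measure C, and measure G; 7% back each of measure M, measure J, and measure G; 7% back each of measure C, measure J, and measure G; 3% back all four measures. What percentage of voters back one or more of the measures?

P(union) = 49 + 43 + 38 + 48 − 21 − 22 − 17 − 13 − 23 − 16 + 7 + 9 + 7 + 7 − 3 = 93%

93%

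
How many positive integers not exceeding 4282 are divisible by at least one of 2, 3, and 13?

Apply inclusion-exclusion:
⌊4282/2⌋ + ⌊4282/3⌋ + ⌊4282/13⌋ − ⌊4282/6⌋ − ⌊4282/26⌋ − ⌊4282/39⌋ + ⌊4282/78⌋ = 2141 + 1427 + 329 − 713 − 164 − 109 + 54 = 2965

2965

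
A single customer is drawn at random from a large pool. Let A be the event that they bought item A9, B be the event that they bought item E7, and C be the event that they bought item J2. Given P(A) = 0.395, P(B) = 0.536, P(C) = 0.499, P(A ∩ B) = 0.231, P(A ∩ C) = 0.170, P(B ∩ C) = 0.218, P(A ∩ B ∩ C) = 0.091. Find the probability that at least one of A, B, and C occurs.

Using inclusion–exclusion:
P(A ∪ B ∪ C) = 0.395 + 0.536 + 0.499 − 0.231 − 0.170 − 0.218 + 0.091 = 0.902

0.902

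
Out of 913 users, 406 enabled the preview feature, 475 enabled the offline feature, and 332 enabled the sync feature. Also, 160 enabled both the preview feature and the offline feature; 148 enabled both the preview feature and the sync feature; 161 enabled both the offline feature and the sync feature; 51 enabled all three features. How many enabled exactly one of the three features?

Using the inclusion–exclusion count for exactly one event:
N(exactly one) = 406 + 475 + 332 − 2·160 − 2·148 − 2·161 + 3·51 = 428

428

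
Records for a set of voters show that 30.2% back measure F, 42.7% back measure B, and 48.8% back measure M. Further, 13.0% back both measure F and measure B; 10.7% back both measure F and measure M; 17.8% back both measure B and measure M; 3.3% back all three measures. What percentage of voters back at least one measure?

83.5%

P(≥1) = 30.2 + 42.7 + 48.8 − 13.0 − 10.7 − 17.8 + 3.3 = 83.5%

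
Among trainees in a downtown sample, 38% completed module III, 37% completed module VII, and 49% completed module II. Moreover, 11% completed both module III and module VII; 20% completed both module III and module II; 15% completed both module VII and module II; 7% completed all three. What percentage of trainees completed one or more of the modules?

85%

P(≥1) = 38 + 37 + 49 − 11 − 20 − 15 + 7 = 85%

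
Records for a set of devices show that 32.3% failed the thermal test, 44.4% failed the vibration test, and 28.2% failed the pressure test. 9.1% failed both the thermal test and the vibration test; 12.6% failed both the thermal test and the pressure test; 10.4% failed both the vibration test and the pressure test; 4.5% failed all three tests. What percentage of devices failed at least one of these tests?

By inclusion–exclusion:
P(at least one) = 32.3 + 44.4 + 28.2 − 9.1 − 12.6 − 10.4 + 4.5 = 77.3%

77.3%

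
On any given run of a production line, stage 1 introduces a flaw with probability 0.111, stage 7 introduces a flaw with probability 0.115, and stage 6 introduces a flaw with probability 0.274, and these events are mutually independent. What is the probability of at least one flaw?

0.42880861

P(none) = (1 − 0.111) × (1 − 0.115) × (1 − 0.274) = 0.889 × 0.885 × 0.726 = 0.57119139
P(at least one) = 1 − 0.57119139 = 0.42880861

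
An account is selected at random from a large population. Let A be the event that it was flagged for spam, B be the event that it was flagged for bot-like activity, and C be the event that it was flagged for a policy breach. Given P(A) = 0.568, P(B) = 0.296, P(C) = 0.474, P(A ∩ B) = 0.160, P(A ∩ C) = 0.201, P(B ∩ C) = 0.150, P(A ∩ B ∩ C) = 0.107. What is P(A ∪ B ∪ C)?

Using inclusion–exclusion:
P(A ∪ B ∪ C) = 0.568 + 0.296 + 0.474 − 0.160 − 0.201 − 0.150 + 0.107 = 0.934

0.934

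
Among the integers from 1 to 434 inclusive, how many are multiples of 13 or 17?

57

Using inclusion–exclusion:
⌊434/13⌋ + ⌊434/17⌋ − ⌊434/221⌋ = 33 + 25 − 1 = 57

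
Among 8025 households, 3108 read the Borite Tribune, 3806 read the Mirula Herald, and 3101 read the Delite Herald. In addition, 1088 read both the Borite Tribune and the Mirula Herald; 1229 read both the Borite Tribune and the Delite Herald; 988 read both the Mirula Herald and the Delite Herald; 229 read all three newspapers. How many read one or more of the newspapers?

6939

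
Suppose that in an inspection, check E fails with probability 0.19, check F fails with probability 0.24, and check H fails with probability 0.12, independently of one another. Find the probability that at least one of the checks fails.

0.458272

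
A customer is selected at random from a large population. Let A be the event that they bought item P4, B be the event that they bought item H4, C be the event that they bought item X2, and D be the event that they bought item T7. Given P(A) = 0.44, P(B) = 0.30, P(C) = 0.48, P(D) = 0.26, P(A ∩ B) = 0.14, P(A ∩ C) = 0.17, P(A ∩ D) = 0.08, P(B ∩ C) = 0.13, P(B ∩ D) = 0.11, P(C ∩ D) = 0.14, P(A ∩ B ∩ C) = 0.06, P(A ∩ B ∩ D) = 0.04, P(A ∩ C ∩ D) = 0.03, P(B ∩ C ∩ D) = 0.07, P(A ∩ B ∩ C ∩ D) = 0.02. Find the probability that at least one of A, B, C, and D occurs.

P(A ∪ B ∪ C ∪ D) = 0.44 + 0.30 + 0.48 + 0.26 − 0.14 − 0.17 − 0.08 − 0.13 − 0.11 − 0.14 + 0.06 + 0.04 + 0.03 + 0.07 − 0.02 = 0.89

0.89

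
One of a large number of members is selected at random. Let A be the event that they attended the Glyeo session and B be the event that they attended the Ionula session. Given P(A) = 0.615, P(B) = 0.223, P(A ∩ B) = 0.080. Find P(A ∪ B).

Inclusion–exclusion gives
P(A ∪ B) = 0.615 + 0.223 − 0.080 = 0.758

0.758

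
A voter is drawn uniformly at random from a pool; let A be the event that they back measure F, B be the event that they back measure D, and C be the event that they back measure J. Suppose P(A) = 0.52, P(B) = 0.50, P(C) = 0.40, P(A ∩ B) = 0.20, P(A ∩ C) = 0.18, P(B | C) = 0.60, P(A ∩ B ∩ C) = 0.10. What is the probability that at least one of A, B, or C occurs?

0.90

P(B ∩ C) = P(C)·P(B|C) = 0.40 × 0.60 = 0.24
P(A ∪ B ∪ C) = 0.52 + 0.50 + 0.40 − 0.20 − 0.18 − 0.24 + 0.10 = 0.90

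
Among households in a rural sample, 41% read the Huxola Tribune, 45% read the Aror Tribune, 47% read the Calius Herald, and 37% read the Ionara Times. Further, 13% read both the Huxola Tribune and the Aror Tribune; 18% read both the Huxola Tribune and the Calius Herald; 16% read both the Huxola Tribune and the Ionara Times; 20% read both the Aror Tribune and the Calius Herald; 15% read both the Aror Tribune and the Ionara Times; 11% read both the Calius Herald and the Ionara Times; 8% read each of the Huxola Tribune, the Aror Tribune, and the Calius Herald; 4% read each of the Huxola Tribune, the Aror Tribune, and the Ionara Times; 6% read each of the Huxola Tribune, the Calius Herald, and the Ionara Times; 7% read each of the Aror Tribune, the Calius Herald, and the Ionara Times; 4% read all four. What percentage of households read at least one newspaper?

98%

Using inclusion–exclusion:
P(≥1) = 41 + 45 + 47 + 37 − 13 − 18 − 16 − 20 − 15 − 11 + 8 + 4 + 6 + 7 − 4 = 98%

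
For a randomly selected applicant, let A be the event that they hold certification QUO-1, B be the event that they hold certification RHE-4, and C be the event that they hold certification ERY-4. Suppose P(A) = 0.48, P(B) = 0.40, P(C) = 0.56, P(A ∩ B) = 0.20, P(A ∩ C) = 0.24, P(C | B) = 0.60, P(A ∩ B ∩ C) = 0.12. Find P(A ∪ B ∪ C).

0.88

P(B ∩ C) = P(B)·P(C|B) = 0.40 × 0.60 = 0.24
Using inclusion–exclusion:
P(A ∪ B ∪ C) = 0.48 + 0.40 + 0.56 − 0.20 − 0.24 − 0.24 + 0.12 = 0.88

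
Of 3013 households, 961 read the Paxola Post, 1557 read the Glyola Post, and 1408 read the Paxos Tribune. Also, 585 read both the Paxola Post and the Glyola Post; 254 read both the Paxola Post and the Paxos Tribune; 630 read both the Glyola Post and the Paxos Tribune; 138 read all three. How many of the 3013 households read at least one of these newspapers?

2595

N(≥1) = 961 + 1557 + 1408 − 585 − 254 − 630 + 138 = 2595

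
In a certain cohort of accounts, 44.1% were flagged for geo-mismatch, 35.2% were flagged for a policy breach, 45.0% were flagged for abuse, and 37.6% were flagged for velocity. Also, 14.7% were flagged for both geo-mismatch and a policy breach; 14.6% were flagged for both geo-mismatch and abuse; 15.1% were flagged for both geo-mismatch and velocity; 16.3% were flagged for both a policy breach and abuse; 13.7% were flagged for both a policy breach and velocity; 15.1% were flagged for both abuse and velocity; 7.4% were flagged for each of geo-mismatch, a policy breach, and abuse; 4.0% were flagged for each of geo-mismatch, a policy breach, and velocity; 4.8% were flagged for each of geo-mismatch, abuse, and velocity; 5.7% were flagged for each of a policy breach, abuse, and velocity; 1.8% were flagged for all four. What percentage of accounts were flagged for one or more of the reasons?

P(≥1) = 44.1 + 35.2 + 45.0 + 37.6 − 14.7 − 14.6 − 15.1 − 16.3 − 13.7 − 15.1 + 7.4 + 4.0 + 4.8 + 5.7 − 1.8 = 92.5%

92.5%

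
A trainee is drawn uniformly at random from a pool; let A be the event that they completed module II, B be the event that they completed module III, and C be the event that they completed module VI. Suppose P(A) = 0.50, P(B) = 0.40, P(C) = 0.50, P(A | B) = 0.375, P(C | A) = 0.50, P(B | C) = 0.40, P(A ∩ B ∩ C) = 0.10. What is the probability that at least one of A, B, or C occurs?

P(A ∩ B) = P(B)·P(A|B) = 0.40 × 0.375 = 0.15
P(A ∩ C) = P(A)·P(C|A) = 0.50 × 0.50 = 0.25
P(B ∩ C) = P(C)·P(B|C) = 0.50 × 0.40 = 0.20
Apply inclusion-exclusion:
P(A ∪ B ∪ C) = 0.50 + 0.40 + 0.50 − 0.15 − 0.25 − 0.20 + 0.10 = 0.90

0.90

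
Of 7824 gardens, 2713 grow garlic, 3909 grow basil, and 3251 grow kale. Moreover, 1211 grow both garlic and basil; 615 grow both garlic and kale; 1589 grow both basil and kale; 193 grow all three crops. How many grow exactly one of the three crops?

3622

|exactly one| = 2713 + 3909 + 3251 − 2·1211 − 2·615 − 2·1589 + 3·193 = 3622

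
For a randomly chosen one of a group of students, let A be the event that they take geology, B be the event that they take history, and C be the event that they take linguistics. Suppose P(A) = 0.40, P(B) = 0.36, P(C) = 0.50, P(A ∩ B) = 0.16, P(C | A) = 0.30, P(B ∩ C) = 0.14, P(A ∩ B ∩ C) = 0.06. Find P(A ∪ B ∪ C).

P(A ∩ C) = P(A)·P(C|A) = 0.40 × 0.30 = 0.12
Apply inclusion-exclusion:
P(A ∪ B ∪ C) = 0.40 + 0.36 + 0.50 − 0.16 − 0.12 − 0.14 + 0.06 = 0.90

0.90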